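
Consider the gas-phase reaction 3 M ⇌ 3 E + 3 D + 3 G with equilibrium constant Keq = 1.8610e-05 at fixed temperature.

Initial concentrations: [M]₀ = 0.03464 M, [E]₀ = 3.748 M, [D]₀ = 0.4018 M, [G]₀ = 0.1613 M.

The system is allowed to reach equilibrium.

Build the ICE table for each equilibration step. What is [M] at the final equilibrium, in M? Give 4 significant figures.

[M]_eq = 0.1902 M

Q₀ = 344.8 vs Keq = 1.8610e-05 ⇒ Q>K, reverse
Step 1:
                   M          E          D          G
  I          0.03464      3.748     0.4018     0.1613
  C           0.1556    -0.1556    -0.1556    -0.1556
  E           0.1902      3.592     0.2462     0.0057
  solve Keq expr → x = -0.05187; check Q = 1.8610e-05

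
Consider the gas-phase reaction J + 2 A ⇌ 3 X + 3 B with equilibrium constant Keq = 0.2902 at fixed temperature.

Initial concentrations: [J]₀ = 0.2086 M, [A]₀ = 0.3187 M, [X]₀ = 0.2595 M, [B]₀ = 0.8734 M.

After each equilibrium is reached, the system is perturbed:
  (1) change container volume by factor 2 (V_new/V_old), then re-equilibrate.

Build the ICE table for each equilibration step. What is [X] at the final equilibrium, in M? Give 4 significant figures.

Q₀ = 0.5495 vs Keq = 0.2902 ⇒ Q>K, reverse
Step 1:
                   J          A          X          B
  I           0.2086     0.3187     0.2595     0.8734
  C         0.009947    0.01989   -0.02984   -0.02984
  E           0.2185     0.3386     0.2297     0.8436
  solve Keq expr → x = -0.009947; check Q = 0.2902
Then change container volume by factor 2 (V_new/V_old).
Step 2:
                   J          A          X          B
  I           0.1093     0.1693     0.1148     0.4218
  C         -0.01715    -0.0343    0.05145    0.05145
  E          0.09212      0.135     0.1663     0.4732
  solve Keq expr → x = 0.01715; check Q = 0.2902

[X]_eq = 0.1663 M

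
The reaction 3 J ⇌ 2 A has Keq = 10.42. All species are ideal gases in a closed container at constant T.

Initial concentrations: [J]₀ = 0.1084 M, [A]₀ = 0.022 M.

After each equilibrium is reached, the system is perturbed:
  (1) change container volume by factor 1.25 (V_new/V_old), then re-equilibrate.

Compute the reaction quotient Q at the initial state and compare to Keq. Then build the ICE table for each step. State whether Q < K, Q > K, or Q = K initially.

Q₀ = 0.38 vs Keq = 10.42 ⇒ Q<K, forward
Step 1:
                  J         A
  init       0.1084     0.022
  Δ        -0.04475   0.02983
  eq        0.06365   0.05183
  solve Keq expr → x = 0.01492; check Q = 10.42
Then change container volume by factor 1.25 (V_new/V_old).
Step 2:
                  J         A
  init      0.05092   0.04147
  Δ         0.00247 -0.001647
  eq        0.05339   0.03982
  solve Keq expr → x = -8.2332e-04; check Q = 10.42

Q₀ = 0.38; Q < K (proceeds forward)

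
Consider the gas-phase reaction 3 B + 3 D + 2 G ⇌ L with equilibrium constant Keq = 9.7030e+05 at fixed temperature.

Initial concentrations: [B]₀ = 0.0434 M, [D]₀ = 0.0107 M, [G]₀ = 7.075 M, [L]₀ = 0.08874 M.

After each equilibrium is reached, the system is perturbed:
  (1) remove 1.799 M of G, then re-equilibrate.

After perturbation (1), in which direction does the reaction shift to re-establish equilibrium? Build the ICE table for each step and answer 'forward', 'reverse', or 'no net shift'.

Q₀ = 1.7703e+07 vs Keq = 9.7030e+05 ⇒ Q>K, reverse
Step 1:
                   B          D          G          L
  Initial     0.0434     0.0107      7.075    0.08874
  Change     0.01131    0.01131   0.007539   -0.00377
  Equil      0.05471    0.02201      7.083    0.08497
  solve Keq expr → x = -0.00377; check Q = 9.7030e+05
Then remove 1.799 M of G.
Step 2:
                   B          D          G          L
  Initial    0.05471    0.02201      5.284    0.08497
  Change    0.003171   0.003171   0.002114  -0.001057
  Equil      0.05788    0.02518      5.286    0.08391
  solve Keq expr → x = -0.001057; check Q = 9.7030e+05

Direction: reverse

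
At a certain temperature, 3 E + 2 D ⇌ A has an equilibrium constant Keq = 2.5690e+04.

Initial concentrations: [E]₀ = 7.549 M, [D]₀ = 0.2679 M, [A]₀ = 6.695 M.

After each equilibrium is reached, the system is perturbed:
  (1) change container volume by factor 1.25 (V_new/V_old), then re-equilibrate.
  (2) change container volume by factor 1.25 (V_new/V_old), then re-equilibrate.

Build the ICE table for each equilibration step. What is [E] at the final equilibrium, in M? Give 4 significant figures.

Q₀ = 0.2168 vs Keq = 2.5690e+04 ⇒ Q<K, forward
Step 1:
                  E         D         A
  init        7.549    0.2679     6.695
  Δ         -0.4006    -0.267    0.1335
  eq          7.148 8.5303e-04     6.829
  solve Keq expr → x = 0.1335; check Q = 2.5690e+04
Then change container volume by factor 1.25 (V_new/V_old).
Step 2:
                  E         D         A
  init        5.719 6.8243e-04     5.463
  Δ       5.7553e-04 3.8368e-04 -1.9184e-04
  eq          5.719  0.001066     5.463
  solve Keq expr → x = -1.9184e-04; check Q = 2.5690e+04
Then change container volume by factor 1.25 (V_new/V_old).
Step 3:
                  E         D         A
  init        4.575 8.5289e-04      4.37
  Δ       7.1910e-04 4.7940e-04 -2.3970e-04
  eq          4.576  0.001332      4.37
  solve Keq expr → x = -2.3970e-04; check Q = 2.5690e+04

[E]_eq = 4.576 M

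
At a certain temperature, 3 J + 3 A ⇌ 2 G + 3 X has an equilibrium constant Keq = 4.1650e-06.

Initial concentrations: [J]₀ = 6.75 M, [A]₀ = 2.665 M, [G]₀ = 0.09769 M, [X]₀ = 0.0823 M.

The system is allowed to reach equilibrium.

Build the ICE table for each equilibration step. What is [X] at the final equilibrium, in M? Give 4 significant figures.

Q₀ = 9.1390e-10 vs Keq = 4.1650e-06 ⇒ Q<K, forward
Step 1:
                   J          A          G          X
  init          6.75      2.665    0.09769     0.0823
  Δ          -0.3845    -0.3845     0.2563     0.3845
  eq           6.366      2.281      0.354     0.4668
  solve Keq expr → x = 0.1282; check Q = 4.1650e-06

[X]_eq = 0.4668 M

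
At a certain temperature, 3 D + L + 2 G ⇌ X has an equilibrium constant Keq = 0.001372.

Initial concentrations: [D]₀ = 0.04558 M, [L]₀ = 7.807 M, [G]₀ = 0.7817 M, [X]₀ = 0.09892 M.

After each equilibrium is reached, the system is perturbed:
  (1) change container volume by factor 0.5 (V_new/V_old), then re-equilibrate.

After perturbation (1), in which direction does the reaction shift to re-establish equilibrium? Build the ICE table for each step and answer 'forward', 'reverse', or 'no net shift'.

Direction: forward

Q₀ = 219 vs Keq = 0.001372 ⇒ Q>K, reverse
Step 1:
                   D          L          G          X
  Initial    0.04558      7.807     0.7817    0.09892
  Change      0.2955    0.09851      0.197   -0.09851
  Equil       0.3411      7.906     0.9787 4.1234e-04
  solve Keq expr → x = -0.09851; check Q = 0.001372
Then change container volume by factor 0.5 (V_new/V_old).
Step 2:
                   D          L          G          X
  Initial     0.6822      15.81      1.957 8.2468e-04
  Change    -0.05628   -0.01876   -0.03752    0.01876
  Equil       0.6259      15.79       1.92    0.01959
  solve Keq expr → x = 0.01876; check Q = 0.001372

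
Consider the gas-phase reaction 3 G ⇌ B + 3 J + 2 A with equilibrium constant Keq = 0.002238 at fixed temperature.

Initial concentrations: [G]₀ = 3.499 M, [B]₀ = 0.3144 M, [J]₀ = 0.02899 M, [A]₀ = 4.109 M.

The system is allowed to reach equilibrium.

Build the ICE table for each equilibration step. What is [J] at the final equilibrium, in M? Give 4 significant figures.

Q₀ = 3.0190e-06 vs Keq = 0.002238 ⇒ Q<K, forward
Step 1:
                    G           B           J           A
  init          3.499      0.3144     0.02899       4.109
  Δ           -0.1984     0.06613      0.1984      0.1323
  eq            3.301      0.3805      0.2274       4.241
  solve Keq expr → x = 0.06613; check Q = 0.002238

[J]_eq = 0.2274 M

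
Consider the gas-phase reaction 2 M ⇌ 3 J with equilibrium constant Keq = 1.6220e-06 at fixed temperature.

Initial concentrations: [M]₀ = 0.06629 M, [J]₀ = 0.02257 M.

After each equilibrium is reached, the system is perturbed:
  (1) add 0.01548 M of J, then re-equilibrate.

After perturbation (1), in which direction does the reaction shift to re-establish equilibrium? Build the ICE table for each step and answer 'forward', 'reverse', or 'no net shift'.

Q₀ = 0.002616 vs Keq = 1.6220e-06 ⇒ Q>K, reverse
Step 1:
                    M           J
  I           0.06629     0.02257
  C           0.01359    -0.02039
  E           0.07988    0.002179
  solve Keq expr → x = -0.006797; check Q = 1.6220e-06
Then add 0.01548 M of J.
Step 2:
                    M           J
  I           0.07988     0.01766
  C            0.0102     -0.0153
  E           0.09008    0.002361
  solve Keq expr → x = -0.005099; check Q = 1.6220e-06

Direction: reverse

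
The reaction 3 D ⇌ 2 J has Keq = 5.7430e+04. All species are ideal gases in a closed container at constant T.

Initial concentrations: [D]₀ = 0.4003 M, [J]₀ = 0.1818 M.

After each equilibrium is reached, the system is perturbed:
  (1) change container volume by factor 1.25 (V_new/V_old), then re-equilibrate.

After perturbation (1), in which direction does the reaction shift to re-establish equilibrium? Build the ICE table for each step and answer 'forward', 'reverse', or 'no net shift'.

Q₀ = 0.5153 vs Keq = 5.7430e+04 ⇒ Q<K, forward
Step 1:
                  D         J
  Initial    0.4003    0.1818
  Change    -0.3853    0.2569
  Equil     0.01496    0.4387
  solve Keq expr → x = 0.1284; check Q = 5.7430e+04
Then change container volume by factor 1.25 (V_new/V_old).
Step 2:
                  D         J
  Initial   0.01197     0.351
  Change  9.0955e-04 -6.0637e-04
  Equil     0.01288    0.3503
  solve Keq expr → x = -3.0318e-04; check Q = 5.7430e+04

Direction: reverse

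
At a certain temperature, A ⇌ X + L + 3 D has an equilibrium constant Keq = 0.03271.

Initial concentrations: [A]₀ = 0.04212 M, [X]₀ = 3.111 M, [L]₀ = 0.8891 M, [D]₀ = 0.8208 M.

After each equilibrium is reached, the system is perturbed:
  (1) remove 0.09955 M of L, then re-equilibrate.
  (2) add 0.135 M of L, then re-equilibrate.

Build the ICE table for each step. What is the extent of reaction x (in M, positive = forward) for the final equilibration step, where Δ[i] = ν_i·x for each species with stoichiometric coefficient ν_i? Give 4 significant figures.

Q₀ = 36.31 vs Keq = 0.03271 ⇒ Q>K, reverse
Step 1:
                   A          X          L          D
  I          0.04212      3.111     0.8891     0.8208
  C            0.219     -0.219     -0.219    -0.6569
  E           0.2611      2.892     0.6701     0.1639
  solve Keq expr → x = -0.219; check Q = 0.03271
Then remove 0.09955 M of L.
Step 2:
                   A          X          L          D
  I           0.2611      2.892     0.5706     0.1639
  C        -0.002701   0.002701   0.002701   0.008104
  E           0.2584      2.895     0.5733      0.172
  solve Keq expr → x = 0.002701; check Q = 0.03271
Then add 0.135 M of L.
Step 3:
                   A          X          L          D
  I           0.2584      2.895     0.7083      0.172
  C         0.003548  -0.003548  -0.003548   -0.01064
  E           0.2619      2.891     0.7048     0.1614
  solve Keq expr → x = -0.003548; check Q = 0.03271

x = -0.003548 M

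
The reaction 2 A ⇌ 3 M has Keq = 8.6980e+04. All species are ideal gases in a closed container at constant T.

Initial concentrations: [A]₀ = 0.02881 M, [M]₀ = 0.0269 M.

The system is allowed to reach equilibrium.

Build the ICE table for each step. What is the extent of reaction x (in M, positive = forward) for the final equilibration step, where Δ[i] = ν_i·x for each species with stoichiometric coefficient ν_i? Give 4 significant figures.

Q₀ = 0.02345 vs Keq = 8.6980e+04 ⇒ Q<K, forward
Step 1:
                   A          M
  Initial    0.02881     0.0269
  Change    -0.02875    0.04312
  Equil   6.2825e-05    0.07002
  solve Keq expr → x = 0.01437; check Q = 8.6980e+04

x = 0.01437 M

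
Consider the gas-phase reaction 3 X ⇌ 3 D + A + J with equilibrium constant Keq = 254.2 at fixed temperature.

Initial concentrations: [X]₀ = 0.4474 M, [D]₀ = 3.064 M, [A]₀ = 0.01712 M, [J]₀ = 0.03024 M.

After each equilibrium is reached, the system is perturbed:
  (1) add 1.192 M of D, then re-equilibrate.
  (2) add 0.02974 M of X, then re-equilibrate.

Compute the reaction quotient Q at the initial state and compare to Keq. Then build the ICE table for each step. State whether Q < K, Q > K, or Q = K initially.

Q₀ = 0.1663; Q < K (proceeds forward)

Q₀ = 0.1663 vs Keq = 254.2 ⇒ Q<K, forward
Step 1:
                  X         D         A         J
  init       0.4474     3.064   0.01712   0.03024
  Δ         -0.3123    0.3123    0.1041    0.1041
  eq         0.1351     3.376    0.1212    0.1343
  solve Keq expr → x = 0.1041; check Q = 254.2
Then add 1.192 M of D.
Step 2:
                  X         D         A         J
  init       0.1351     4.568    0.1212    0.1343
  Δ         0.03503  -0.03503  -0.01168  -0.01168
  eq         0.1701     4.533    0.1095    0.1227
  solve Keq expr → x = -0.01168; check Q = 254.2
Then add 0.02974 M of X.
Step 3:
                  X         D         A         J
  init       0.1999     4.533    0.1095    0.1227
  Δ        -0.02183   0.02183  0.007276  0.007276
  eq          0.178     4.555    0.1168    0.1299
  solve Keq expr → x = 0.007276; check Q = 254.2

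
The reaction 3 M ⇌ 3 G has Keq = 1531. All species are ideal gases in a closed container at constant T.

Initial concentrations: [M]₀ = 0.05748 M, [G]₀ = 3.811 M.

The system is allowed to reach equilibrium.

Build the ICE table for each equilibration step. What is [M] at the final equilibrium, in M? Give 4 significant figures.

[M]_eq = 0.3088 M

Q₀ = 2.9145e+05 vs Keq = 1531 ⇒ Q>K, reverse
Step 1:
                   M          G
  I          0.05748      3.811
  C           0.2514    -0.2514
  E           0.3088       3.56
  solve Keq expr → x = -0.08379; check Q = 1531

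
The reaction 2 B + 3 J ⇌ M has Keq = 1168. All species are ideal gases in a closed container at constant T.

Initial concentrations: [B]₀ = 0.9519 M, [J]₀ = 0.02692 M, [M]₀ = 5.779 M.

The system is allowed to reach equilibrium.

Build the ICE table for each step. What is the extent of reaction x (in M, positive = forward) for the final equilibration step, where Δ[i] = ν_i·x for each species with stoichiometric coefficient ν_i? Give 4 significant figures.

x = -0.04607 M

Q₀ = 3.2692e+05 vs Keq = 1168 ⇒ Q>K, reverse
Step 1:
                  B         J         M
  Initial    0.9519   0.02692     5.779
  Change    0.09214    0.1382  -0.04607
  Equil       1.044    0.1651     5.733
  solve Keq expr → x = -0.04607; check Q = 1168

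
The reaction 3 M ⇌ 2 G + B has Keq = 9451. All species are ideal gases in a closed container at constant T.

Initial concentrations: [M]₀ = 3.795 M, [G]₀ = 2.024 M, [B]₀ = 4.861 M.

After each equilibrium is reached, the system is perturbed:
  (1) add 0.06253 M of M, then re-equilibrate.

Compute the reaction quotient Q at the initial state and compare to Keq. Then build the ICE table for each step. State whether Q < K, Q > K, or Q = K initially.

Q₀ = 0.3643 vs Keq = 9451 ⇒ Q<K, forward
Step 1:
                  M         G         B
  I           3.795     2.024     4.861
  C          -3.564     2.376     1.188
  E          0.2314       4.4     6.049
  solve Keq expr → x = 1.188; check Q = 9451
Then add 0.06253 M of M.
Step 2:
                  M         G         B
  I          0.2939       4.4     6.049
  C        -0.06085   0.04057   0.02028
  E          0.2331      4.44     6.069
  solve Keq expr → x = 0.02028; check Q = 9451

Q₀ = 0.3643; Q < K (proceeds forward)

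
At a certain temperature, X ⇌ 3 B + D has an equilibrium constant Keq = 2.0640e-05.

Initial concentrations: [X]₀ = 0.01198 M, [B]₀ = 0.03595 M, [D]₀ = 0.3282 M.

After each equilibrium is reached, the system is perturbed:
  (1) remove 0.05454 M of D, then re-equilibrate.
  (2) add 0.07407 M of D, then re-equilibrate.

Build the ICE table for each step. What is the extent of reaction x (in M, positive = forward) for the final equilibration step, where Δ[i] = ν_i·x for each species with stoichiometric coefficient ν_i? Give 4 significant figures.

x = -2.8665e-04 M

Q₀ = 0.001273 vs Keq = 2.0640e-05 ⇒ Q>K, reverse
Step 1:
                  X         B         D
  init      0.01198   0.03595    0.3282
  Δ        0.008335  -0.02501 -0.008335
  eq        0.02032   0.01094    0.3199
  solve Keq expr → x = -0.008335; check Q = 2.0640e-05
Then remove 0.05454 M of D.
Step 2:
                  X         B         D
  init      0.02032   0.01094    0.2653
  Δ       -2.1946e-04 6.5839e-04 2.1946e-04
  eq         0.0201    0.0116    0.2655
  solve Keq expr → x = 2.1946e-04; check Q = 2.0640e-05
Then add 0.07407 M of D.
Step 3:
                  X         B         D
  init       0.0201    0.0116    0.3396
  Δ       2.8665e-04 -8.5995e-04 -2.8665e-04
  eq        0.02038   0.01074    0.3393
  solve Keq expr → x = -2.8665e-04; check Q = 2.0640e-05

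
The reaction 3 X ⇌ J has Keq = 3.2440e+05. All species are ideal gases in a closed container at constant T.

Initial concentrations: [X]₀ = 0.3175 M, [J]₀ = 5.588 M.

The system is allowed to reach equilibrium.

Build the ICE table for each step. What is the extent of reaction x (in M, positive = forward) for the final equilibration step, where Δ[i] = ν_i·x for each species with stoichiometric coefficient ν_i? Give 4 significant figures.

x = 0.09718 M

Q₀ = 174.6 vs Keq = 3.2440e+05 ⇒ Q<K, forward
Step 1:
                    X           J
  I            0.3175       5.588
  C           -0.2915     0.09718
  E           0.02597       5.685
  solve Keq expr → x = 0.09718; check Q = 3.2440e+05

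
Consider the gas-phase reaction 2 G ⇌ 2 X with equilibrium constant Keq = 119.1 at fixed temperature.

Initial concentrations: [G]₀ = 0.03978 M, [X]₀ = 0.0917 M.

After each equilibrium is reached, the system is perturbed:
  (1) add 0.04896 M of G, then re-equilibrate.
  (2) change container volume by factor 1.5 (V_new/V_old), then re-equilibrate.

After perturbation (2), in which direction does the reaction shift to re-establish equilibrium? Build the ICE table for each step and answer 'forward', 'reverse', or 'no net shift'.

Direction: no net shift

Q₀ = 5.314 vs Keq = 119.1 ⇒ Q<K, forward
Step 1:
                    G           X
  init        0.03978      0.0917
  Δ          -0.02874     0.02874
  eq          0.01104      0.1204
  solve Keq expr → x = 0.01437; check Q = 119.1
Then add 0.04896 M of G.
Step 2:
                    G           X
  init           0.06      0.1204
  Δ          -0.04485     0.04485
  eq          0.01515      0.1653
  solve Keq expr → x = 0.02243; check Q = 119.1
Then change container volume by factor 1.5 (V_new/V_old).
Step 3:
                    G           X
  init         0.0101      0.1102
  Δ                 0           0
  eq           0.0101      0.1102
  solve Keq expr → x = 0; check Q = 119.1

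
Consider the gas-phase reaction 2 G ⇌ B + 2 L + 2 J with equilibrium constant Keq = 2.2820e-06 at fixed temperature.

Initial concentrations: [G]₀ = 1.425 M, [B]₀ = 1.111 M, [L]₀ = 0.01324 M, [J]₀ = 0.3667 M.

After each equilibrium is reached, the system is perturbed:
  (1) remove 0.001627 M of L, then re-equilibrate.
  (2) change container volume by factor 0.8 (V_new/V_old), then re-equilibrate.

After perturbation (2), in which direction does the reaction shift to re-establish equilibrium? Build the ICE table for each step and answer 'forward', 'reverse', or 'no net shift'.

Q₀ = 1.2897e-05 vs Keq = 2.2820e-06 ⇒ Q>K, reverse
Step 1:
                   G          B          L          J
  init         1.425      1.111    0.01324     0.3667
  Δ         0.007514  -0.003757  -0.007514  -0.007514
  eq           1.433      1.107   0.005726     0.3592
  solve Keq expr → x = -0.003757; check Q = 2.2820e-06
Then remove 0.001627 M of L.
Step 2:
                   G          B          L          J
  init         1.433      1.107   0.004099     0.3592
  Δ        -0.001593 7.9666e-04   0.001593   0.001593
  eq           1.431      1.108   0.005692     0.3608
  solve Keq expr → x = 7.9666e-04; check Q = 2.2820e-06
Then change container volume by factor 0.8 (V_new/V_old).
Step 3:
                   G          B          L          J
  init         1.789      1.385   0.007115      0.451
  Δ         0.001994 -9.9686e-04  -0.001994  -0.001994
  eq           1.791      1.384   0.005121      0.449
  solve Keq expr → x = -9.9686e-04; check Q = 2.2820e-06

Direction: reverse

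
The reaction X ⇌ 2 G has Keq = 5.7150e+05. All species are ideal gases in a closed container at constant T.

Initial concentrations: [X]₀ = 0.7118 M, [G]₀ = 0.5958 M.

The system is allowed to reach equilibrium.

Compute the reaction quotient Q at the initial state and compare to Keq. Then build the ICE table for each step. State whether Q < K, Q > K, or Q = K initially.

Q₀ = 0.4987 vs Keq = 5.7150e+05 ⇒ Q<K, forward
Step 1:
                  X         G
  I          0.7118    0.5958
  C         -0.7118     1.424
  E       7.1355e-06     2.019
  solve Keq expr → x = 0.7118; check Q = 5.7150e+05

Q₀ = 0.4987; Q < K (proceeds forward)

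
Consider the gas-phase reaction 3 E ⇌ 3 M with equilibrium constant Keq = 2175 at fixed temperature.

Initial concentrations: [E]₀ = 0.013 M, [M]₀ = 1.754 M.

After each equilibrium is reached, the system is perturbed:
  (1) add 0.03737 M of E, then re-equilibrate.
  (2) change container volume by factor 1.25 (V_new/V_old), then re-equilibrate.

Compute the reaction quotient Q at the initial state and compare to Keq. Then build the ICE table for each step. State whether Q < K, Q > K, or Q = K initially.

Q₀ = 2.4562e+06 vs Keq = 2175 ⇒ Q>K, reverse
Step 1:
                    E           M
  Initial       0.013       1.754
  Change       0.1136     -0.1136
  Equil        0.1266        1.64
  solve Keq expr → x = -0.03787; check Q = 2175
Then add 0.03737 M of E.
Step 2:
                    E           M
  Initial       0.164        1.64
  Change     -0.03469     0.03469
  Equil        0.1293       1.675
  solve Keq expr → x = 0.01156; check Q = 2175
Then change container volume by factor 1.25 (V_new/V_old).
Step 3:
                    E           M
  Initial      0.1034        1.34
  Change            0           0
  Equil        0.1034        1.34
  solve Keq expr → x = 0; check Q = 2175

Q₀ = 2.4562e+06; Q > K (proceeds reverse)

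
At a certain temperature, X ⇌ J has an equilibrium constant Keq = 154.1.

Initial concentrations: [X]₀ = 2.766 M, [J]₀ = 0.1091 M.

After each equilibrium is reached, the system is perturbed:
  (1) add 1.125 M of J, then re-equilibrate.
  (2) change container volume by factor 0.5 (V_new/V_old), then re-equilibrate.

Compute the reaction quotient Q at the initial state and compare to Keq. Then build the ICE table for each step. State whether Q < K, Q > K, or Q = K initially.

Q₀ = 0.03944 vs Keq = 154.1 ⇒ Q<K, forward
Step 1:
                  X         J
  I           2.766    0.1091
  C          -2.747     2.747
  E         0.01854     2.857
  solve Keq expr → x = 2.747; check Q = 154.1
Then add 1.125 M of J.
Step 2:
                  X         J
  I         0.01854     3.982
  C        0.007253 -0.007253
  E         0.02579     3.974
  solve Keq expr → x = -0.007253; check Q = 154.1
Then change container volume by factor 0.5 (V_new/V_old).
Step 3:
                  X         J
  I         0.05158     7.949
  C               0         0
  E         0.05158     7.949
  solve Keq expr → x = 0; check Q = 154.1

Q₀ = 0.03944; Q < K (proceeds forward)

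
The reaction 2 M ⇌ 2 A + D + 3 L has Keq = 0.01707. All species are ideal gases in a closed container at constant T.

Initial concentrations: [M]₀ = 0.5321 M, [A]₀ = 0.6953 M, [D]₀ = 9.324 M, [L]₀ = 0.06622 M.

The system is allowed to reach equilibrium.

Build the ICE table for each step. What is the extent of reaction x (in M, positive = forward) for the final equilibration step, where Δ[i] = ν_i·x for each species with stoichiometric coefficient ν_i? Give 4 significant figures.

Q₀ = 0.004623 vs Keq = 0.01707 ⇒ Q<K, forward
Step 1:
                  M         A         D         L
  init       0.5321    0.6953     9.324   0.06622
  Δ        -0.02096   0.02096   0.01048   0.03144
  eq         0.5111    0.7163     9.334   0.09766
  solve Keq expr → x = 0.01048; check Q = 0.01707

x = 0.01048 M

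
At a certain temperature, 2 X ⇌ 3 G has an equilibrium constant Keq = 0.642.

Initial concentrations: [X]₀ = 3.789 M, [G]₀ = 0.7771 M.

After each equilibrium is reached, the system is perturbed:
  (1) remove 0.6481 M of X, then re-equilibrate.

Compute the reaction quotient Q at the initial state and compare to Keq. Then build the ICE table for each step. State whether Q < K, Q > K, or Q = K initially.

Q₀ = 0.03269 vs Keq = 0.642 ⇒ Q<K, forward
Step 1:
                    X           G
  init          3.789      0.7771
  Δ           -0.7014       1.052
  eq            3.088       1.829
  solve Keq expr → x = 0.3507; check Q = 0.642
Then remove 0.6481 M of X.
Step 2:
                    X           G
  init           2.44       1.829
  Δ            0.1382     -0.2074
  eq            2.578       1.622
  solve Keq expr → x = -0.06912; check Q = 0.642

Q₀ = 0.03269; Q < K (proceeds forward)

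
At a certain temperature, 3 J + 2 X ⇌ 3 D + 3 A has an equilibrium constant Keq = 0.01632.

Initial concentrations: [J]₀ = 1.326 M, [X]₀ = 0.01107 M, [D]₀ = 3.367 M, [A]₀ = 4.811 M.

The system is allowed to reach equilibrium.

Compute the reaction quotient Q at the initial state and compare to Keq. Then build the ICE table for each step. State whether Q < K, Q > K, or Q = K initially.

Q₀ = 1.4877e+07; Q > K (proceeds reverse)

Q₀ = 1.4877e+07 vs Keq = 0.01632 ⇒ Q>K, reverse
Step 1:
                   J          X          D          A
  init         1.326    0.01107      3.367      4.811
  Δ            2.669       1.78     -2.669     -2.669
  eq           3.995      1.791     0.6977      2.142
  solve Keq expr → x = -0.8898; check Q = 0.01632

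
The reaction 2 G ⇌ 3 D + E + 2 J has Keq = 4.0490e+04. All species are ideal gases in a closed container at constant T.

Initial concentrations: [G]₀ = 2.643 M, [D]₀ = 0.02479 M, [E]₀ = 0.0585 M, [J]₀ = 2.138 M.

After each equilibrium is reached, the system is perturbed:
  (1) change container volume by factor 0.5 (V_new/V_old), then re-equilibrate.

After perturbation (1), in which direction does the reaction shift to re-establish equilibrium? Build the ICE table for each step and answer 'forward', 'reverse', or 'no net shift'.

Direction: reverse

Q₀ = 5.8319e-07 vs Keq = 4.0490e+04 ⇒ Q<K, forward
Step 1:
                  G         D         E         J
  init        2.643   0.02479    0.0585     2.138
  Δ          -2.458     3.687     1.229     2.458
  eq         0.1853     3.711     1.287     4.596
  solve Keq expr → x = 1.229; check Q = 4.0490e+04
Then change container volume by factor 0.5 (V_new/V_old).
Step 2:
                  G         D         E         J
  init       0.3706     7.423     2.575     9.191
  Δ          0.6636   -0.9955   -0.3318   -0.6636
  eq          1.034     6.427     2.243     8.528
  solve Keq expr → x = -0.3318; check Q = 4.0490e+04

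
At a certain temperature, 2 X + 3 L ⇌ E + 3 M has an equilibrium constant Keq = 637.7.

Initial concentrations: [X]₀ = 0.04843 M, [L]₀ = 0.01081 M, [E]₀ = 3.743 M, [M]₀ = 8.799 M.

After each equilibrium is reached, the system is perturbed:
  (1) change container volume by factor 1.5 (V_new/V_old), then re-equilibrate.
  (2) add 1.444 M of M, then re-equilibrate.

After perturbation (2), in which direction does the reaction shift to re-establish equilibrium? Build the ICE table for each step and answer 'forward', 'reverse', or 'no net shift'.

Direction: reverse

Q₀ = 8.6062e+11 vs Keq = 637.7 ⇒ Q>K, reverse
Step 1:
                    X           L           E           M
  Initial     0.04843     0.01081       3.743       8.799
  Change       0.8903       1.335     -0.4451      -1.335
  Equil        0.9387       1.346       3.298       7.464
  solve Keq expr → x = -0.4451; check Q = 637.7
Then change container volume by factor 1.5 (V_new/V_old).
Step 2:
                    X           L           E           M
  Initial      0.6258      0.8975       2.199       4.976
  Change      0.04475     0.06712    -0.02237    -0.06712
  Equil        0.6706      0.9646       2.176       4.909
  solve Keq expr → x = -0.02237; check Q = 637.7
Then add 1.444 M of M.
Step 3:
                    X           L           E           M
  Initial      0.6706      0.9646       2.176       6.353
  Change      0.09568      0.1435    -0.04784     -0.1435
  Equil        0.7662       1.108       2.128       6.209
  solve Keq expr → x = -0.04784; check Q = 637.7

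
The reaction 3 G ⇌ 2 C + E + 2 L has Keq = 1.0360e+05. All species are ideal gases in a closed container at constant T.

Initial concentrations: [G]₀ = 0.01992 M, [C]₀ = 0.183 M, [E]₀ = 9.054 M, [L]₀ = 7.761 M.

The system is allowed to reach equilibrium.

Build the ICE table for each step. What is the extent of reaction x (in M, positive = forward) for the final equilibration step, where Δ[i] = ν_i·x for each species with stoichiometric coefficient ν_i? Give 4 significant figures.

Q₀ = 2.3105e+06 vs Keq = 1.0360e+05 ⇒ Q>K, reverse
Step 1:
                   G          C          E          L
  I          0.01992      0.183      9.054      7.761
  C          0.03164   -0.02109   -0.01055   -0.02109
  E          0.05156     0.1619      9.043       7.74
  solve Keq expr → x = -0.01055; check Q = 1.0360e+05

x = -0.01055 M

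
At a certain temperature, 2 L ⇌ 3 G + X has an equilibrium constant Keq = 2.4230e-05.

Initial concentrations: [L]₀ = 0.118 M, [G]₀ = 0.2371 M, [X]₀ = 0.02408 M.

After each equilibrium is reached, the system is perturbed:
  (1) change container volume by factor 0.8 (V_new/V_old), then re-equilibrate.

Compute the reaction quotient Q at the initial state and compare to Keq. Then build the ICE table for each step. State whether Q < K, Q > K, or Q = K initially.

Q₀ = 0.02305 vs Keq = 2.4230e-05 ⇒ Q>K, reverse
Step 1:
                  L         G         X
  I           0.118    0.2371   0.02408
  C         0.04786   -0.0718  -0.02393
  E          0.1659    0.1653 1.4758e-04
  solve Keq expr → x = -0.02393; check Q = 2.4230e-05
Then change container volume by factor 0.8 (V_new/V_old).
Step 2:
                  L         G         X
  I          0.2073    0.2066 1.8447e-04
  C       1.3184e-04 -1.9776e-04 -6.5920e-05
  E          0.2075    0.2064 1.1855e-04
  solve Keq expr → x = -6.5920e-05; check Q = 2.4230e-05

Q₀ = 0.02305; Q > K (proceeds reverse)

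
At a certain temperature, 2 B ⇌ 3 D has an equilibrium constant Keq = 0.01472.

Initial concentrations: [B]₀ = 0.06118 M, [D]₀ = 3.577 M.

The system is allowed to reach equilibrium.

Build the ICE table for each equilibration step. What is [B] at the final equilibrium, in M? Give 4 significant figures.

[B]_eq = 2.172 M

Q₀ = 1.2228e+04 vs Keq = 0.01472 ⇒ Q>K, reverse
Step 1:
                  B         D
  I         0.06118     3.577
  C           2.111    -3.166
  E           2.172     0.411
  solve Keq expr → x = -1.055; check Q = 0.01472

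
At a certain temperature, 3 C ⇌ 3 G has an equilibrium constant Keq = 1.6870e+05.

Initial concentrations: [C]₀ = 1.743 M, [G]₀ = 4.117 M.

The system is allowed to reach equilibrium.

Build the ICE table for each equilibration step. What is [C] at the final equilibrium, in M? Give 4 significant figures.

[C]_eq = 0.1042 M

Q₀ = 13.18 vs Keq = 1.6870e+05 ⇒ Q<K, forward
Step 1:
                   C          G
  I            1.743      4.117
  C           -1.639      1.639
  E           0.1042      5.756
  solve Keq expr → x = 0.5463; check Q = 1.6870e+05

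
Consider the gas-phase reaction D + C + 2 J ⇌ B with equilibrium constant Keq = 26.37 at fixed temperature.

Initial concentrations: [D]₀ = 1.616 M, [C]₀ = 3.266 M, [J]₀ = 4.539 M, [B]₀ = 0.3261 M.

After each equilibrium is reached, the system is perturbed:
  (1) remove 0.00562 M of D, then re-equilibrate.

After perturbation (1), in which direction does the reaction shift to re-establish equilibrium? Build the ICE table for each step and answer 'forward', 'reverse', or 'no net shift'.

Direction: reverse

Q₀ = 0.002999 vs Keq = 26.37 ⇒ Q<K, forward
Step 1:
                  D         C         J         B
  init        1.616     3.266     4.539    0.3261
  Δ          -1.592    -1.592    -3.185     1.592
  eq         0.0237     1.674     1.354     1.918
  solve Keq expr → x = 1.592; check Q = 26.37
Then remove 0.00562 M of D.
Step 2:
                  D         C         J         B
  init      0.01808     1.674     1.354     1.918
  Δ        0.005131  0.005131   0.01026 -0.005131
  eq        0.02321     1.679     1.365     1.913
  solve Keq expr → x = -0.005131; check Q = 26.37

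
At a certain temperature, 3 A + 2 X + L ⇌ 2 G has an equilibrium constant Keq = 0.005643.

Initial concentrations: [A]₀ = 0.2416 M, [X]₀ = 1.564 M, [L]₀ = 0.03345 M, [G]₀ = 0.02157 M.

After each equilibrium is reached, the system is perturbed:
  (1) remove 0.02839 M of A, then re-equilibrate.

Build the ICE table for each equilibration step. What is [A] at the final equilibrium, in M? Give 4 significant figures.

[A]_eq = 0.2412 M

Q₀ = 0.4032 vs Keq = 0.005643 ⇒ Q>K, reverse
Step 1:
                   A          X          L          G
  Initial     0.2416      1.564    0.03345    0.02157
  Change     0.02723    0.01815   0.009077   -0.01815
  Equil       0.2688      1.582    0.04253   0.003416
  solve Keq expr → x = -0.009077; check Q = 0.005643
Then remove 0.02839 M of A.
Step 2:
                   A          X          L          G
  Initial     0.2404      1.582    0.04253   0.003416
  Change  7.5523e-04 5.0348e-04 2.5174e-04 -5.0348e-04
  Equil       0.2412      1.583    0.04278   0.002913
  solve Keq expr → x = -2.5174e-04; check Q = 0.005643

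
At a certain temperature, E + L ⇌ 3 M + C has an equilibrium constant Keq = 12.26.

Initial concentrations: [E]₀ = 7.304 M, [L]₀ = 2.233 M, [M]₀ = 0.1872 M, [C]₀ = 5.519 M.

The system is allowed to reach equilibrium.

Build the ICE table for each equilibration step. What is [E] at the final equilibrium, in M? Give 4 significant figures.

Q₀ = 0.00222 vs Keq = 12.26 ⇒ Q<K, forward
Step 1:
                    E           L           M           C
  init          7.304       2.233      0.1872       5.519
  Δ           -0.8097     -0.8097       2.429      0.8097
  eq            6.494       1.423       2.616       6.329
  solve Keq expr → x = 0.8097; check Q = 12.26

[E]_eq = 6.494 M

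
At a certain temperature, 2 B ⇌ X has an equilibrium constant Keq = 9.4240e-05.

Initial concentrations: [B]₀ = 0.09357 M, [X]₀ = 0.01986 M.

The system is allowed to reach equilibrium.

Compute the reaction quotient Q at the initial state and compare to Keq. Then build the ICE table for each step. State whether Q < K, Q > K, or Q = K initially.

Q₀ = 2.268 vs Keq = 9.4240e-05 ⇒ Q>K, reverse
Step 1:
                   B          X
  init       0.09357    0.01986
  Δ          0.03972   -0.01986
  eq          0.1333 1.6742e-06
  solve Keq expr → x = -0.01986; check Q = 9.4240e-05

Q₀ = 2.268; Q > K (proceeds reverse)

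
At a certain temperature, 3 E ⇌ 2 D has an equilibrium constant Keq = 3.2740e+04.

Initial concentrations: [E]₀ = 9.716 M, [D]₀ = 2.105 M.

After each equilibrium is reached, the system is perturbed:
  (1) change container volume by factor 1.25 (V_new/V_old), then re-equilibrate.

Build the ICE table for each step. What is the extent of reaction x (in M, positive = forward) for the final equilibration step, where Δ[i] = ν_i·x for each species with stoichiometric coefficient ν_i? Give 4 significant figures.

Q₀ = 0.004831 vs Keq = 3.2740e+04 ⇒ Q<K, forward
Step 1:
                    E           D
  Initial       9.716       2.105
  Change       -9.586       6.391
  Equil        0.1301       8.496
  solve Keq expr → x = 3.195; check Q = 3.2740e+04
Then change container volume by factor 1.25 (V_new/V_old).
Step 2:
                    E           D
  Initial      0.1041       6.796
  Change     0.007981   -0.005321
  Equil        0.1121       6.791
  solve Keq expr → x = -0.00266; check Q = 3.2740e+04

x = -0.00266 M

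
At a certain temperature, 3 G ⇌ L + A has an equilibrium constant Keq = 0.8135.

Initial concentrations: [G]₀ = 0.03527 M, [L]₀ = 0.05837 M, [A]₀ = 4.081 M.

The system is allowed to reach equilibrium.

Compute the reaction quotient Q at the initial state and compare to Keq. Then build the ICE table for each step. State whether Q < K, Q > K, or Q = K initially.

Q₀ = 5429; Q > K (proceeds reverse)

Q₀ = 5429 vs Keq = 0.8135 ⇒ Q>K, reverse
Step 1:
                    G           L           A
  init        0.03527     0.05837       4.081
  Δ            0.1699    -0.05662    -0.05662
  eq           0.2051    0.001745       4.024
  solve Keq expr → x = -0.05662; check Q = 0.8135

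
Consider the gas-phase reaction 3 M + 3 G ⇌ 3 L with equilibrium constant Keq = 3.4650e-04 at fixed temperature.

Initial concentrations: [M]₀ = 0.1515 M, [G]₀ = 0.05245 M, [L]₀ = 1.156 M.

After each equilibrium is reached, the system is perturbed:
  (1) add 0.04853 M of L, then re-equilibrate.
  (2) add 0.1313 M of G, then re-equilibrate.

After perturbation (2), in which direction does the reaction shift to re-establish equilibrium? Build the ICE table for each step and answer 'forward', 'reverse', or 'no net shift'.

Q₀ = 3.0789e+06 vs Keq = 3.4650e-04 ⇒ Q>K, reverse
Step 1:
                  M         G         L
  Initial    0.1515   0.05245     1.156
  Change      1.061     1.061    -1.061
  Equil       1.213     1.114   0.09485
  solve Keq expr → x = -0.3537; check Q = 3.4650e-04
Then add 0.04853 M of L.
Step 2:
                  M         G         L
  Initial     1.213     1.114    0.1434
  Change    0.04161   0.04161  -0.04161
  Equil       1.254     1.155    0.1018
  solve Keq expr → x = -0.01387; check Q = 3.4650e-04
Then add 0.1313 M of G.
Step 3:
                  M         G         L
  Initial     1.254     1.287    0.1018
  Change  -0.009821 -0.009821  0.009821
  Equil       1.244     1.277    0.1116
  solve Keq expr → x = 0.003274; check Q = 3.4650e-04

Direction: forward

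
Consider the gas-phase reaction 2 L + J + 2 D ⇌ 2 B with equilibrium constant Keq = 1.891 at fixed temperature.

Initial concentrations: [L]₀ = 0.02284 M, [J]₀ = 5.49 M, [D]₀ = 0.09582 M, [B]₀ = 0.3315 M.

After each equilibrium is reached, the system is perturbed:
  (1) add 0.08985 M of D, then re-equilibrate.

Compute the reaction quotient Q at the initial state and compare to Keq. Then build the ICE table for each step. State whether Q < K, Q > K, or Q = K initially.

Q₀ = 4179 vs Keq = 1.891 ⇒ Q>K, reverse
Step 1:
                  L         J         D         B
  I         0.02284      5.49   0.09582    0.3315
  C           0.168   0.08401     0.168    -0.168
  E          0.1909     5.574    0.2638    0.1635
  solve Keq expr → x = -0.08401; check Q = 1.891
Then add 0.08985 M of D.
Step 2:
                  L         J         D         B
  I          0.1909     5.574    0.3537    0.1635
  C        -0.02055  -0.01027  -0.02055   0.02055
  E          0.1703     5.564    0.3331     0.184
  solve Keq expr → x = 0.01027; check Q = 1.891

Q₀ = 4179; Q > K (proceeds reverse)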